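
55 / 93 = 0.59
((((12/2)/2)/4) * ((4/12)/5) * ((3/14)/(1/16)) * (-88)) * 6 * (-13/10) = 20592/175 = 117.67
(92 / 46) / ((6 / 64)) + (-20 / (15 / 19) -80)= -84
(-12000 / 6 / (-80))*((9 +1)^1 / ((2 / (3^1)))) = 375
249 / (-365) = -249 / 365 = -0.68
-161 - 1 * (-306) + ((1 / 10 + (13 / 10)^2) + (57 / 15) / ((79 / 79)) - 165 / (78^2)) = 3816769 / 25350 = 150.56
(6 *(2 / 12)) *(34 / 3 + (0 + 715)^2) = 1533709 / 3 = 511236.33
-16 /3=-5.33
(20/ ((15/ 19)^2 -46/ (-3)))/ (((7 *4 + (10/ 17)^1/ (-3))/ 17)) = 9389610/ 12252229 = 0.77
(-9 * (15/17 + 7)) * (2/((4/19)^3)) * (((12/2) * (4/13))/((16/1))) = -12407931/7072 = -1754.52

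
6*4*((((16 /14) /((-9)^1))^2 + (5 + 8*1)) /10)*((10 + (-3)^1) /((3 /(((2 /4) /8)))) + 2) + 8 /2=5638603 /79380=71.03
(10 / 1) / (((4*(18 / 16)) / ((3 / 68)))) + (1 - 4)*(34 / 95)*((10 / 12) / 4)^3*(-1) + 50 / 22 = 2.38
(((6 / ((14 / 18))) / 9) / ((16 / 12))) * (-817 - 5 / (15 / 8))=-7377 / 14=-526.93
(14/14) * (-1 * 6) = -6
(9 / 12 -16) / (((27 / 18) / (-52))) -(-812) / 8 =3781 / 6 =630.17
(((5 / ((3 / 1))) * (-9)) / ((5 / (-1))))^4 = 81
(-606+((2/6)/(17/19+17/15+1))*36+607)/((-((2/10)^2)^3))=-66921875/863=-77545.63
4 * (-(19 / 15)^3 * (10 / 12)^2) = -6859 / 1215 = -5.65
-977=-977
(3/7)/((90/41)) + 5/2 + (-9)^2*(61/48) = 177463/1680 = 105.63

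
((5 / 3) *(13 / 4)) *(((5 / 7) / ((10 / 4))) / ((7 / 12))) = 2.65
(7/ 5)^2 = 49/ 25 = 1.96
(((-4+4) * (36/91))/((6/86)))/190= 0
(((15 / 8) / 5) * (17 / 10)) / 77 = 51 / 6160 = 0.01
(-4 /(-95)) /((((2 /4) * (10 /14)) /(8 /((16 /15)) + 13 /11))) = 5348 /5225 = 1.02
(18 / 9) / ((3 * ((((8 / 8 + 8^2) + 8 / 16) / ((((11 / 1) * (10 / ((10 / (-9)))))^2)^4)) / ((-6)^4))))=15945028319714459328 / 131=121717773432934804.03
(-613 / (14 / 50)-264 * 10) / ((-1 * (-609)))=-33805 / 4263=-7.93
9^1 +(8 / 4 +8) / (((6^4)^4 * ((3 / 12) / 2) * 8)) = 12694994583557 / 1410554953728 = 9.00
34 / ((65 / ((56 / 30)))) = 952 / 975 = 0.98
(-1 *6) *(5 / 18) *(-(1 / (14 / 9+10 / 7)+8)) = 7835 / 564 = 13.89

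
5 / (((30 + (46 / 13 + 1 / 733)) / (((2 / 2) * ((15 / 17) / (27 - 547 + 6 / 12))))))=-1429350 / 5645112463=-0.00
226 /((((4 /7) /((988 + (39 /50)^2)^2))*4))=4831757098271831 /50000000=96635141.97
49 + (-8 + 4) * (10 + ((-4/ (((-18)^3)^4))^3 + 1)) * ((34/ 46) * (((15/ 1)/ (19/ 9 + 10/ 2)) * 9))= -20822341327914092356574213439784247571486080939/ 36632938326994334771788474353002553418973184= -568.40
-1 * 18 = -18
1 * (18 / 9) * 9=18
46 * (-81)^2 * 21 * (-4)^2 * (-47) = -4766120352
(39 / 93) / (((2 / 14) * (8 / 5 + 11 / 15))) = 39 / 31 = 1.26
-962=-962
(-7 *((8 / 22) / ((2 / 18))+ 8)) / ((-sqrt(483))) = 124 *sqrt(483) / 759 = 3.59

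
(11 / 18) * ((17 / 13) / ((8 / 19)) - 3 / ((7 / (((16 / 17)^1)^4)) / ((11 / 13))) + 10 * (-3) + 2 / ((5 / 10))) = -15502806121 / 1094459184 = -14.16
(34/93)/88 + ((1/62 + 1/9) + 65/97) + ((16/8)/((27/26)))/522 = 750735991/932374476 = 0.81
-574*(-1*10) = 5740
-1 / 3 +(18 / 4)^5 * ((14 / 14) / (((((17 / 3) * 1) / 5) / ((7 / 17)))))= 670.10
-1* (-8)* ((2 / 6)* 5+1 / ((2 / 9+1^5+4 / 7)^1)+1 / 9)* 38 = 722000 / 1017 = 709.93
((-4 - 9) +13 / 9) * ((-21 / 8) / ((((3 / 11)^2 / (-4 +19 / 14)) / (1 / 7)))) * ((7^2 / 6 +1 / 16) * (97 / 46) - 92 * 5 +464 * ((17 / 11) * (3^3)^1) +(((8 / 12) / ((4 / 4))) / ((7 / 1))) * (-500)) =-16975665304741 / 5842368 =-2905613.84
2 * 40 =80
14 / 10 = 7 / 5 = 1.40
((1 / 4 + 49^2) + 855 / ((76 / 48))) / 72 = 11765 / 288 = 40.85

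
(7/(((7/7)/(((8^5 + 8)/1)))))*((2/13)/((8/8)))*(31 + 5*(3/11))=1142346.74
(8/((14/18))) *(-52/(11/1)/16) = -234/77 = -3.04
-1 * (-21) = 21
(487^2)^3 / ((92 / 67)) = 893816916644753203 / 92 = 9715401267877752.21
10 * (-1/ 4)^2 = 5/ 8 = 0.62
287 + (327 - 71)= 543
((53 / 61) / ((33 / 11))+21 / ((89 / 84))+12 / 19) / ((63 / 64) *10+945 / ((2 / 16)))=41078368 / 14992069491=0.00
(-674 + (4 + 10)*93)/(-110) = -314/55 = -5.71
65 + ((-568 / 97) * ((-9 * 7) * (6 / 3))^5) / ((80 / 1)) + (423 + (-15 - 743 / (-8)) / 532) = 685464154956189 / 294880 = 2324552885.77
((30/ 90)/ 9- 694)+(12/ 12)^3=-692.96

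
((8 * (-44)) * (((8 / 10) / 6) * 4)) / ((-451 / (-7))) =-1792 / 615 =-2.91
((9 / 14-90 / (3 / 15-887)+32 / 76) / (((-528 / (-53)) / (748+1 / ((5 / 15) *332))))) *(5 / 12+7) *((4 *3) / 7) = 1112.54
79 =79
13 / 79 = 0.16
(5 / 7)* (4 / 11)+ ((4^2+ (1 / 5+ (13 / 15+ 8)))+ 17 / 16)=487667 / 18480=26.39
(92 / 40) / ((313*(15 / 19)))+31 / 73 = 1487351 / 3427350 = 0.43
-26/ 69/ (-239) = 26/ 16491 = 0.00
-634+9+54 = -571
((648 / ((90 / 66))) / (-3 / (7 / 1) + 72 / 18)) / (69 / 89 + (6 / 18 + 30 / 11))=24424092 / 704125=34.69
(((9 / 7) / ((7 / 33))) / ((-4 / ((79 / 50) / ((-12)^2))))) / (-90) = 869 / 4704000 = 0.00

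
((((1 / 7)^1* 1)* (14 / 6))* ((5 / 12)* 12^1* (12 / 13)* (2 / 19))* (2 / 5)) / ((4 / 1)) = 4 / 247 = 0.02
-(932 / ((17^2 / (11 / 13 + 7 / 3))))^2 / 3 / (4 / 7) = -23372934592 / 381106323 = -61.33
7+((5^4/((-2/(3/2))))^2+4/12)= 10547227/48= 219733.90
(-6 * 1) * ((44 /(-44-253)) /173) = 8 /1557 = 0.01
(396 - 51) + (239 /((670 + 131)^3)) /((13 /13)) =177303228584 /513922401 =345.00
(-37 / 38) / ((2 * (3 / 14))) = -259 / 114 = -2.27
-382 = -382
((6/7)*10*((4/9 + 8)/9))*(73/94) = 55480/8883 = 6.25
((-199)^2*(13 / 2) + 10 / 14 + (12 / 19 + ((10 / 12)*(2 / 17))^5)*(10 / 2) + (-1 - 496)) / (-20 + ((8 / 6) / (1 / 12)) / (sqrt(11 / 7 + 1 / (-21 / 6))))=-117893328980797285 / 4609230664248 - 23578665796159457*sqrt(7) / 3456922998186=-43623.56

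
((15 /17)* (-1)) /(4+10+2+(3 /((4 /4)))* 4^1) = -15 /476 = -0.03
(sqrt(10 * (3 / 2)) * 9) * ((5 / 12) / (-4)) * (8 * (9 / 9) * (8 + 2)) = -75 * sqrt(15) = -290.47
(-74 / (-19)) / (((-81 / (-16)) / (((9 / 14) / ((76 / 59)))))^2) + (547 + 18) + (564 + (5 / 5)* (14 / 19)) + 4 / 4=30783498932 / 27223371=1130.77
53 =53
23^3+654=12821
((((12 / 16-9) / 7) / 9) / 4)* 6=-11 / 56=-0.20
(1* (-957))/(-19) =957/19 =50.37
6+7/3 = 25/3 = 8.33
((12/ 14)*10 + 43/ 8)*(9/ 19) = 6.61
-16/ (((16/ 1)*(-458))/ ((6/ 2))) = 3/ 458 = 0.01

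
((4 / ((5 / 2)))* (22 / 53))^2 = 30976 / 70225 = 0.44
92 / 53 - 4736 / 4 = -62660 / 53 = -1182.26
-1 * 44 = -44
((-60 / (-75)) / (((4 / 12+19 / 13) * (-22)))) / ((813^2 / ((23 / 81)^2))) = -6877 / 2782662965775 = -0.00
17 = 17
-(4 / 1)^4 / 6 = -128 / 3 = -42.67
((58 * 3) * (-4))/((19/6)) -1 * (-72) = -147.79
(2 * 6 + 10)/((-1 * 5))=-22/5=-4.40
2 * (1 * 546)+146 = 1238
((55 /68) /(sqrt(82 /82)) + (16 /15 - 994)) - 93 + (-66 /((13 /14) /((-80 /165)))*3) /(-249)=-1194723293 /1100580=-1085.54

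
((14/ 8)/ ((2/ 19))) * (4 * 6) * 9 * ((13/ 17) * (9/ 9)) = 46683/ 17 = 2746.06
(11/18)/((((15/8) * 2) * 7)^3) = 352/10418625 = 0.00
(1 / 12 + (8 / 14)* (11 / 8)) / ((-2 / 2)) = -73 / 84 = -0.87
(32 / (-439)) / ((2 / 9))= -0.33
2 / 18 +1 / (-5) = -4 / 45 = -0.09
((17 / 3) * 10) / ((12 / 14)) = 595 / 9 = 66.11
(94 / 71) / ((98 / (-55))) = -0.74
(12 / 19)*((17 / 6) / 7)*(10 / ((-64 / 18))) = -765 / 1064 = -0.72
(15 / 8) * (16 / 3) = 10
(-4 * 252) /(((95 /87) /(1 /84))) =-1044 /95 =-10.99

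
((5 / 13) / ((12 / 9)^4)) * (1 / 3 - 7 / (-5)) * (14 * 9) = 26.58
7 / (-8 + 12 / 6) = -7 / 6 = -1.17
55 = 55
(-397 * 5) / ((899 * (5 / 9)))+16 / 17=-46357 / 15283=-3.03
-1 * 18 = -18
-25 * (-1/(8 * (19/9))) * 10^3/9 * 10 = 31250/19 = 1644.74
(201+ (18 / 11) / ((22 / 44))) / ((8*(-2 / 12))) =-6741 / 44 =-153.20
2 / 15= 0.13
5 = 5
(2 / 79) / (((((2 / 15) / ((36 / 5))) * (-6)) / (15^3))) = -60750 / 79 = -768.99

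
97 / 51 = 1.90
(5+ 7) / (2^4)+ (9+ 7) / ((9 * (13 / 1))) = 415 / 468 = 0.89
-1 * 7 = -7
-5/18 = -0.28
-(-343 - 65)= 408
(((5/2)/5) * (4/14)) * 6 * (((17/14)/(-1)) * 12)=-612/49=-12.49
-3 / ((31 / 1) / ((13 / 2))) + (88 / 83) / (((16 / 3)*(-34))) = -111081 / 174964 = -0.63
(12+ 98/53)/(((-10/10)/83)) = -60922/53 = -1149.47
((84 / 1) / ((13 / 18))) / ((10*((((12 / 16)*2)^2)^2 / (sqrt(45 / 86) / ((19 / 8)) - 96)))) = -14336 / 65+ 1792*sqrt(430) / 53105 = -219.85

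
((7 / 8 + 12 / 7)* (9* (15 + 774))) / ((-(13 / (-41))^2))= -1730833245 / 9464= -182886.01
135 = 135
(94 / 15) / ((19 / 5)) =94 / 57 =1.65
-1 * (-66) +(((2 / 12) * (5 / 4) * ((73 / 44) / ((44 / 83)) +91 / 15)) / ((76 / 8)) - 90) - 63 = -114940427 / 1324224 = -86.80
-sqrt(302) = -17.38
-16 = -16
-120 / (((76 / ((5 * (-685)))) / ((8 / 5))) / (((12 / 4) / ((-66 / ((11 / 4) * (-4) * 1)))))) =82200 / 19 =4326.32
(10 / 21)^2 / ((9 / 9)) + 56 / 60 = 2558 / 2205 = 1.16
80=80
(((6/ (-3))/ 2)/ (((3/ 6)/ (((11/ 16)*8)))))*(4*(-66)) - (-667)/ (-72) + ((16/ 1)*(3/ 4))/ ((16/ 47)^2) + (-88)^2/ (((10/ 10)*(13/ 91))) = 57206.28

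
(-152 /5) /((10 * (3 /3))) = -76 /25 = -3.04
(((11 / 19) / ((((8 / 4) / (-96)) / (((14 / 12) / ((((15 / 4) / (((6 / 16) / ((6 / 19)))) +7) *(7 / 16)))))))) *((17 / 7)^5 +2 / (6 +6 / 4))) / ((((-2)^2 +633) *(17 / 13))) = -30082036864 / 40530668745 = -0.74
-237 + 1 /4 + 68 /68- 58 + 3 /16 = -293.56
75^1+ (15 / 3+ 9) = 89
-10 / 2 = -5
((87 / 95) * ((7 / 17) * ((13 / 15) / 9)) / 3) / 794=0.00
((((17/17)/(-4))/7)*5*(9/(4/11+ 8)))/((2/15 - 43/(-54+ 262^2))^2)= -5239734996375/480212928356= -10.91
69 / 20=3.45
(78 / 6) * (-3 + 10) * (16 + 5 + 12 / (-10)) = 9009 / 5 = 1801.80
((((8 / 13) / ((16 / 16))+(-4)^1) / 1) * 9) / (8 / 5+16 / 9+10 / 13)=-8910 / 1213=-7.35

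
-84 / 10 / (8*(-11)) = 21 / 220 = 0.10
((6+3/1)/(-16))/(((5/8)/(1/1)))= -9/10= -0.90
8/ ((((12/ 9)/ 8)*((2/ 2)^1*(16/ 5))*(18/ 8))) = 20/ 3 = 6.67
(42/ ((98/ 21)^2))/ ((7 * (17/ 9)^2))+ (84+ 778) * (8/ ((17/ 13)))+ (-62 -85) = 145192421/ 28322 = 5126.49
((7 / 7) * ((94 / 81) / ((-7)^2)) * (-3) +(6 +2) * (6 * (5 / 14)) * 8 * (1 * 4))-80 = 619826 / 1323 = 468.50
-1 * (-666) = 666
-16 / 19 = -0.84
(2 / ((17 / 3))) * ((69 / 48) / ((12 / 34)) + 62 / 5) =7907 / 1360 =5.81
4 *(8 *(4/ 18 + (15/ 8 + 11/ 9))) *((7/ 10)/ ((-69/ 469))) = -1569274/ 3105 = -505.40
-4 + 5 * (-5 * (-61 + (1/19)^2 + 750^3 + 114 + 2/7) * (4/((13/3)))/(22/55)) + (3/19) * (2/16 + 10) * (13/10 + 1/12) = -127929391168600573/5256160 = -24338945383.82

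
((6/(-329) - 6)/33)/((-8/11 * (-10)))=-33/1316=-0.03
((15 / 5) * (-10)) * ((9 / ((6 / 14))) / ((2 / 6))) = -1890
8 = 8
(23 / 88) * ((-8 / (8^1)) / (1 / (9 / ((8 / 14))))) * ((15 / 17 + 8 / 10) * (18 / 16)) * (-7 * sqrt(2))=1186731 * sqrt(2) / 21760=77.13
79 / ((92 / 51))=4029 / 92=43.79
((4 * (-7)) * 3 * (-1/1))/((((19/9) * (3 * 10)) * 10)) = 63/475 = 0.13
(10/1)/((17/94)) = 940/17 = 55.29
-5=-5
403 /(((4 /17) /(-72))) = -123318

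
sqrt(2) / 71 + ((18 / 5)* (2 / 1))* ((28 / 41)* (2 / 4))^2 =sqrt(2) / 71 + 7056 / 8405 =0.86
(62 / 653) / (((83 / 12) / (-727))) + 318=16694394 / 54199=308.02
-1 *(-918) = 918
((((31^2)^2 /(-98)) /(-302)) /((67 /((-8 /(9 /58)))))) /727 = -107128436 /3243581019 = -0.03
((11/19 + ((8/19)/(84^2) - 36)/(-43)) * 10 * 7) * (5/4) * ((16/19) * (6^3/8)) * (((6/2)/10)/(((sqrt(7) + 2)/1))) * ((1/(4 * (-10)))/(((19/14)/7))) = 21429933/294937 - 21429933 * sqrt(7)/589874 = -23.46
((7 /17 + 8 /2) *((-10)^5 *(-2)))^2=225000000000000 /289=778546712802.77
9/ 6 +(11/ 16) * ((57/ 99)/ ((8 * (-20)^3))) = 4607981/ 3072000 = 1.50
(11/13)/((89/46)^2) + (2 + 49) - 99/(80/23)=187522399/8237840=22.76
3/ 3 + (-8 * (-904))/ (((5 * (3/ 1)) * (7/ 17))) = 123049/ 105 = 1171.90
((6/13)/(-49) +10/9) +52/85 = 834976/487305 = 1.71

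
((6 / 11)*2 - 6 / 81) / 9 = 302 / 2673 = 0.11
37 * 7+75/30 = 523/2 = 261.50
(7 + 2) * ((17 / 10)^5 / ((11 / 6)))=69.70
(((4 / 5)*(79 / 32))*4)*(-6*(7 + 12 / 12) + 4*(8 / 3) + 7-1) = -3713 / 15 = -247.53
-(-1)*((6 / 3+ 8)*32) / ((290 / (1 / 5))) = 32 / 145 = 0.22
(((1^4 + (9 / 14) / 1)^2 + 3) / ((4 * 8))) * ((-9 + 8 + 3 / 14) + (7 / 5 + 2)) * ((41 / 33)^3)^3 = 22306822863801320657 / 6792166037277815040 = 3.28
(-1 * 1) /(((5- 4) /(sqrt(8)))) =-2 * sqrt(2) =-2.83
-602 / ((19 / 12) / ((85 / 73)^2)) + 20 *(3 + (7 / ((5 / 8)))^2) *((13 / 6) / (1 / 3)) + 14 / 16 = 65540135673 / 4050040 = 16182.59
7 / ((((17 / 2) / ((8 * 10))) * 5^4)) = 224 / 2125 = 0.11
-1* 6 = -6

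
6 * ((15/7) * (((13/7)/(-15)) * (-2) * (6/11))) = 936/539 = 1.74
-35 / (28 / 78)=-195 / 2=-97.50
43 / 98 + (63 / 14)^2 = 4055 / 196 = 20.69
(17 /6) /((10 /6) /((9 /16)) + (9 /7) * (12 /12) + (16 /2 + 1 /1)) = 1071 /5008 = 0.21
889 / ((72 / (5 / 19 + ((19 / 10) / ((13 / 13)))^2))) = 2180717 / 45600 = 47.82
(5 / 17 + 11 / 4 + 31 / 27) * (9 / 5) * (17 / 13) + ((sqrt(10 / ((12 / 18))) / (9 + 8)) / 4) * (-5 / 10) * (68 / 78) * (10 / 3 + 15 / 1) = 7697 / 780 - 55 * sqrt(15) / 468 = 9.41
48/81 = 16/27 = 0.59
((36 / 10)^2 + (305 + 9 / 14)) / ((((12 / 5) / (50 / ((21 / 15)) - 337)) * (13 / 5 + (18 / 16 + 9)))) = -78392233 / 24941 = -3143.11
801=801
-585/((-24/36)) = 1755/2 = 877.50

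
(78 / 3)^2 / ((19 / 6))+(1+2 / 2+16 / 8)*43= 7324 / 19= 385.47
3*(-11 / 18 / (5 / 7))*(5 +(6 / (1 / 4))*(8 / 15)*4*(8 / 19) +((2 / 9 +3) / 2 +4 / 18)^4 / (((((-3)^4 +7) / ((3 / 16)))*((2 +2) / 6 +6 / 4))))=-68.19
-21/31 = -0.68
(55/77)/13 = 5/91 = 0.05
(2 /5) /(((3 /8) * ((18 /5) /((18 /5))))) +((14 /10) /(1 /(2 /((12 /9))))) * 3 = 221 /30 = 7.37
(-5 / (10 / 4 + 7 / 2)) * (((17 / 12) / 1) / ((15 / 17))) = -289 / 216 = -1.34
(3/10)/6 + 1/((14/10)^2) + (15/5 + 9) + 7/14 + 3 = 15739/980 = 16.06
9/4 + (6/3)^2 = 25/4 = 6.25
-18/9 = -2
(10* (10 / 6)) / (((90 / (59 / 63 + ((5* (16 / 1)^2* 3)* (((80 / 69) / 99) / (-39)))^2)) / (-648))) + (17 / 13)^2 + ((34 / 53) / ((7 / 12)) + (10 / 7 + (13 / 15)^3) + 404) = 16694470650971318 / 121903996339125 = 136.95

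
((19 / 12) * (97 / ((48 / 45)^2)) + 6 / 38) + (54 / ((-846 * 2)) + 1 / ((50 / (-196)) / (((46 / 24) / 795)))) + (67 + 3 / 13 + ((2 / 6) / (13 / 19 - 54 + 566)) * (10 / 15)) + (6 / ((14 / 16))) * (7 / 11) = 15698312595412755359 / 75948532792704000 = 206.70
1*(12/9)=4/3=1.33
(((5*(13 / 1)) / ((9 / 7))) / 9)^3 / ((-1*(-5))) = 18839275 / 531441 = 35.45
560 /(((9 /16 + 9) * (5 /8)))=93.70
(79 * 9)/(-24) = -237/8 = -29.62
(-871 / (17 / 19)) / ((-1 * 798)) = 871 / 714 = 1.22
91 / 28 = 3.25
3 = 3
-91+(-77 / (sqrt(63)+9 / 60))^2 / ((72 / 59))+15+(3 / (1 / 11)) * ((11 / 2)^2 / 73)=2756541552881 / 185299252452 - 699622000 * sqrt(7) / 634586481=11.96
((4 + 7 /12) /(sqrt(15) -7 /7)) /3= 55 /504 + 55 *sqrt(15) /504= 0.53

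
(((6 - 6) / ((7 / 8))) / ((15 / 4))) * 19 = 0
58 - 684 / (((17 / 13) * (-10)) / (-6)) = -21746 / 85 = -255.84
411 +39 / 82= 33741 / 82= 411.48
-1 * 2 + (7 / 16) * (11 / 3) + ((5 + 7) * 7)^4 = 2389782509 / 48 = 49787135.60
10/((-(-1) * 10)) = 1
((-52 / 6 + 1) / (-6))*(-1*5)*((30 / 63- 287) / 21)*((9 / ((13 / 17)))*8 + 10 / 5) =432471875 / 51597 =8381.73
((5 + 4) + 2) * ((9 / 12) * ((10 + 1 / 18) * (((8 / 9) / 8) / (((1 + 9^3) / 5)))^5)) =0.00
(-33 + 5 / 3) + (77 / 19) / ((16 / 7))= -26959 / 912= -29.56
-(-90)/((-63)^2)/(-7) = -10/3087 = -0.00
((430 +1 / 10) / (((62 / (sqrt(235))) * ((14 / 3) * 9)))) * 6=4301 * sqrt(235) / 4340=15.19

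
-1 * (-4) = 4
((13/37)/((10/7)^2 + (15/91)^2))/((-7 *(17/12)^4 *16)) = -19931184/52920993625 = -0.00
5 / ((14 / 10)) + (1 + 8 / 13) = 472 / 91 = 5.19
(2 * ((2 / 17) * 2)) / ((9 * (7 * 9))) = 8 / 9639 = 0.00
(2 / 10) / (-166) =-1 / 830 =-0.00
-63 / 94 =-0.67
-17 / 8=-2.12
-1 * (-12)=12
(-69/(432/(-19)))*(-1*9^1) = -437/16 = -27.31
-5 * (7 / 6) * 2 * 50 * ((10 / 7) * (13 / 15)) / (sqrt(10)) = -228.39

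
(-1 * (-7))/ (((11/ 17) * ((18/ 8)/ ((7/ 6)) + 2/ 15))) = 24990/ 4763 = 5.25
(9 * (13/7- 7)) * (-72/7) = 23328/49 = 476.08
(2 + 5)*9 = 63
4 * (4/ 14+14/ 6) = 220/ 21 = 10.48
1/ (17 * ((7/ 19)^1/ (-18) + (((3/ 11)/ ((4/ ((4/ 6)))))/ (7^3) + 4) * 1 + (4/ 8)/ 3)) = 1290366/ 90954845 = 0.01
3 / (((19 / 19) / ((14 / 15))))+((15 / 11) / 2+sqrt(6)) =sqrt(6)+383 / 110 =5.93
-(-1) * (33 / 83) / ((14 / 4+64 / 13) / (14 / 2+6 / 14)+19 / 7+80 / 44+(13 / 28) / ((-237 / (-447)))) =0.06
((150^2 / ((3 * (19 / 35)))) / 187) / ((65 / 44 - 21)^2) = 46200000 / 238335563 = 0.19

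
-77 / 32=-2.41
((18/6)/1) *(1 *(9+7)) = 48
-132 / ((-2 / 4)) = 264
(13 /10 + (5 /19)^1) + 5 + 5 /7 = 9679 /1330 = 7.28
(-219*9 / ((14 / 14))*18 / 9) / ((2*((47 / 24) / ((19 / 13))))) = -898776 / 611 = -1470.99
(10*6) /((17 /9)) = 540 /17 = 31.76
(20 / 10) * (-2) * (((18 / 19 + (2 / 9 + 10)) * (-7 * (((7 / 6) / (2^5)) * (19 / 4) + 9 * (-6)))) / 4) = -276351215 / 65664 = -4208.57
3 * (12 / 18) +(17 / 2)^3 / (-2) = -4881 / 16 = -305.06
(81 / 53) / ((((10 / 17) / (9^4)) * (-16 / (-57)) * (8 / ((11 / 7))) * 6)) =1888209873 / 949760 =1988.09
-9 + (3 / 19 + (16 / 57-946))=-954.56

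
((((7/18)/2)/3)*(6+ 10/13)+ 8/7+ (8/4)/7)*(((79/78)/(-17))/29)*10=-1812260/47240739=-0.04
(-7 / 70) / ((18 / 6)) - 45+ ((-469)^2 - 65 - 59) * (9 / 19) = 59330321 / 570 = 104088.28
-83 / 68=-1.22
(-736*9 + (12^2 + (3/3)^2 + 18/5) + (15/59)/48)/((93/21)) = -213947041/146320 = -1462.19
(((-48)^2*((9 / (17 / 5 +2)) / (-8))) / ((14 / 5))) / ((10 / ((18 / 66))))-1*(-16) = 872 / 77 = 11.32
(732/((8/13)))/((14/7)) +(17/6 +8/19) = 136345/228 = 598.00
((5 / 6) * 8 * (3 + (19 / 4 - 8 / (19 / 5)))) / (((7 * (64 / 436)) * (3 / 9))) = 233805 / 2128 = 109.87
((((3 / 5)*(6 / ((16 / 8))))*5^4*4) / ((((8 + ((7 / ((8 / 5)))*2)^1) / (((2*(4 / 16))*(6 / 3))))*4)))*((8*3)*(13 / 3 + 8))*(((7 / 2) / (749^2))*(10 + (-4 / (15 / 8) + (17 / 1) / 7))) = 47996400 / 37587067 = 1.28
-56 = -56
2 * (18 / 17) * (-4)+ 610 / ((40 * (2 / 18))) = 8757 / 68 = 128.78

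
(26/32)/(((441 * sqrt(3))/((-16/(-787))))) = 13 * sqrt(3)/1041201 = 0.00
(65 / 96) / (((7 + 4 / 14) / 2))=455 / 2448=0.19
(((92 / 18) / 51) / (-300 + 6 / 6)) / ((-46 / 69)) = 1 / 1989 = 0.00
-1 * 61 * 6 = -366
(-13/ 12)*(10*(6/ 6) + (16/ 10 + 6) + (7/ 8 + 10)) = -14807/ 480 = -30.85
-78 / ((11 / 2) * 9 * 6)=-26 / 99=-0.26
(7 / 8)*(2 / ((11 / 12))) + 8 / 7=235 / 77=3.05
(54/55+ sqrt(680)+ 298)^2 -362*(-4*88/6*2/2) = 65776*sqrt(170)/55+ 1010115208/9075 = 126900.44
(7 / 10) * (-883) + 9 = -6091 / 10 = -609.10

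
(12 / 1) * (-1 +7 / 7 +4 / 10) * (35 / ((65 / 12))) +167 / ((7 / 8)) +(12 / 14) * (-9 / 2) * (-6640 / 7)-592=10474344 / 3185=3288.65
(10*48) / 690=16 / 23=0.70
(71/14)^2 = 5041/196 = 25.72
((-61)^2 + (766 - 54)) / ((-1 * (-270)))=4433 / 270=16.42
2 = 2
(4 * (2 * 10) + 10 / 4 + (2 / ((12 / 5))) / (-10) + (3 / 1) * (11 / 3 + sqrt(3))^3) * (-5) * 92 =-1363325 / 9 - 59800 * sqrt(3) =-255057.19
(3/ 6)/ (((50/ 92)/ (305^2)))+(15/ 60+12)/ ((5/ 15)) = 342479/ 4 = 85619.75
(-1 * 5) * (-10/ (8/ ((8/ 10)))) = 5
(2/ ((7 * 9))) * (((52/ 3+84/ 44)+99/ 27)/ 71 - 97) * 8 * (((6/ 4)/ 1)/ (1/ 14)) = -515.61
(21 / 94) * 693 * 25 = 363825 / 94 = 3870.48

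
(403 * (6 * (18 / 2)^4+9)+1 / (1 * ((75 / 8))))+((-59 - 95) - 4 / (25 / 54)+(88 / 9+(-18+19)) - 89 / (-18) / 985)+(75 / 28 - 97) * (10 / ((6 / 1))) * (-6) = 15868916.46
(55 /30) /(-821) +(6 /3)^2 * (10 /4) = 49249 /4926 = 10.00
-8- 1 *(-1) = -7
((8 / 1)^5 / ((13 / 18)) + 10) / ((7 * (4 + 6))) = 294977 / 455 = 648.30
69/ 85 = 0.81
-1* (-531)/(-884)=-531/884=-0.60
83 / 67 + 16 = 1155 / 67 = 17.24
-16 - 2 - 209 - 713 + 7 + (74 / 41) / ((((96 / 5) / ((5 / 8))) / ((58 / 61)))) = -447992311 / 480192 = -932.94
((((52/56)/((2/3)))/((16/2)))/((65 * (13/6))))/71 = 9/516880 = 0.00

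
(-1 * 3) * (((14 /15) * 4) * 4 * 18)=-4032 /5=-806.40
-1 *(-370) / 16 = 185 / 8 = 23.12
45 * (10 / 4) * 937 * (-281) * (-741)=43898192325 / 2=21949096162.50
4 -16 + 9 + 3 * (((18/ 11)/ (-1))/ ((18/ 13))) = -72/ 11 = -6.55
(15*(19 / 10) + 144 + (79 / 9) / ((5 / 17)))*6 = 18211 / 15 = 1214.07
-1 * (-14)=14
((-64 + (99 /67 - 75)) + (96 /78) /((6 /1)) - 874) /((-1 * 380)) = 660643 /248235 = 2.66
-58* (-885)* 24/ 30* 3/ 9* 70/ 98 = 68440/ 7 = 9777.14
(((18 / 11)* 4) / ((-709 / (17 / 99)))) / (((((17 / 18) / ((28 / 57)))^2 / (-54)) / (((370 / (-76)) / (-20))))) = 56391552 / 10003254767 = 0.01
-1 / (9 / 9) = -1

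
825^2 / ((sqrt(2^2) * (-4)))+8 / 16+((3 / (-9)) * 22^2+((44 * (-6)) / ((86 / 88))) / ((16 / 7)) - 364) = -88464221 / 1032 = -85721.14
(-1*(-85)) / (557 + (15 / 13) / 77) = 85085 / 557572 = 0.15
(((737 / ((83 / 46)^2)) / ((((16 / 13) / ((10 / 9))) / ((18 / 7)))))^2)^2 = 412426028536388841928007250625 / 5407753649365837441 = 76265683549.54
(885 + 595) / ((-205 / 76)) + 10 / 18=-202259 / 369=-548.13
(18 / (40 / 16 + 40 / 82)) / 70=738 / 8575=0.09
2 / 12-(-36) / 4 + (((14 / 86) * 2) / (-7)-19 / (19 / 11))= -1.88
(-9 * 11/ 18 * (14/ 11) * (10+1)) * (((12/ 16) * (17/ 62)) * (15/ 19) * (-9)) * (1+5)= 1590435/ 2356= 675.06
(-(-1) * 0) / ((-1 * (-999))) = 0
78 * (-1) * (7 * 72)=-39312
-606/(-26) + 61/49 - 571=-348087/637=-546.45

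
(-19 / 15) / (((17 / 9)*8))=-57 / 680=-0.08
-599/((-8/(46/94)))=13777/376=36.64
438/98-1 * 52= -2329/49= -47.53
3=3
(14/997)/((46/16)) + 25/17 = 1.48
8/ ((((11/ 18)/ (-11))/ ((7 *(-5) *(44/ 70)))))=3168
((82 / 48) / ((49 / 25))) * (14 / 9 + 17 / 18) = 5125 / 2352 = 2.18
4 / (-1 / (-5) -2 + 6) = 20 / 21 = 0.95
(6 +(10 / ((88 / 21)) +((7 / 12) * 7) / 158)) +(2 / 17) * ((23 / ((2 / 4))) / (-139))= 412657783 / 49282728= 8.37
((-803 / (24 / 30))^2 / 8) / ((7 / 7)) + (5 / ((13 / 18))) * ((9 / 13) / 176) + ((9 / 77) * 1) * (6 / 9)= 209772663077 / 1665664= 125939.36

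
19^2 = 361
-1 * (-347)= 347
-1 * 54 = -54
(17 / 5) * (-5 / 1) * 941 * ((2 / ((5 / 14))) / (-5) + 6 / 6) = 47991 / 25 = 1919.64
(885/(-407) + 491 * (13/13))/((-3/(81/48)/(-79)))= 17681859/814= 21722.19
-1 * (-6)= 6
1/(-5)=-1/5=-0.20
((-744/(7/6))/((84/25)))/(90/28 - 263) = 18600/25459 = 0.73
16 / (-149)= -16 / 149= -0.11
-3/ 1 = -3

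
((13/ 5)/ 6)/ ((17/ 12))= 26/ 85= 0.31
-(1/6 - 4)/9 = 23/54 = 0.43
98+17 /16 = 1585 /16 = 99.06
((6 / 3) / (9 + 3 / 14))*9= 84 / 43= 1.95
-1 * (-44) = 44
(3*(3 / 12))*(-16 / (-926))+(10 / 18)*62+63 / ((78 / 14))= 2479141 / 54171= 45.77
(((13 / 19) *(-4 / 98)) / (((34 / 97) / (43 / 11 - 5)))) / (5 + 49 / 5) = 37830 / 6441589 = 0.01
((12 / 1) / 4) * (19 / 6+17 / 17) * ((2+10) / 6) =25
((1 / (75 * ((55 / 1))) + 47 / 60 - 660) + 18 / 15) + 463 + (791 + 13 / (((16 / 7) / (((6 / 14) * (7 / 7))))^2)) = 629841281 / 1056000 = 596.44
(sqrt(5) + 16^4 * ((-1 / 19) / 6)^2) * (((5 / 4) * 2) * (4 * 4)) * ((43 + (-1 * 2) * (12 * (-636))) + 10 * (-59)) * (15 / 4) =2207550 * sqrt(5) + 12056166400 / 1083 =16068426.14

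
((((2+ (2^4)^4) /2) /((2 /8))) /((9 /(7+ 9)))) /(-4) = -58256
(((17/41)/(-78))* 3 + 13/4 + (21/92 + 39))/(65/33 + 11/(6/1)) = 34356003/3077009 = 11.17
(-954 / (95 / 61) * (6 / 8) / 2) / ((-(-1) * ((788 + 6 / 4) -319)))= -87291 / 178790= -0.49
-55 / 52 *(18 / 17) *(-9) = 4455 / 442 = 10.08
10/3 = 3.33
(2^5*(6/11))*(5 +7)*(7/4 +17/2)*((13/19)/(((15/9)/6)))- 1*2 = 5286.18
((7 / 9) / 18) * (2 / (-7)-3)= -23 / 162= -0.14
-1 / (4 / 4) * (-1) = 1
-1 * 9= -9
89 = 89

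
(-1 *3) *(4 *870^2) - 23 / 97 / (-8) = -7048252777 / 776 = -9082799.97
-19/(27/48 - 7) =304/103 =2.95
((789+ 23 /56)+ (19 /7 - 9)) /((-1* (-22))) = 6265 /176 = 35.60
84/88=21/22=0.95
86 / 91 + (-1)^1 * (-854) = 77800 / 91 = 854.95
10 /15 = 2 /3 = 0.67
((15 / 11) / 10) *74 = 111 / 11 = 10.09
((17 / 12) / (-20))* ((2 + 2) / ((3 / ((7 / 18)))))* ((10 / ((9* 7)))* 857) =-14569 / 2916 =-5.00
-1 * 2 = -2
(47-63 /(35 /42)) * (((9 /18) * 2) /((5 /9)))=-1287 /25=-51.48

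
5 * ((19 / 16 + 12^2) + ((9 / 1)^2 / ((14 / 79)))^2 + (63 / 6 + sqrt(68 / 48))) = 5 * sqrt(51) / 6 + 819554315 / 784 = 1045355.84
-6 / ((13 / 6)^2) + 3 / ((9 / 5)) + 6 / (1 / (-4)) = -11971 / 507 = -23.61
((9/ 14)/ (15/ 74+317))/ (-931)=-333/ 152973541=-0.00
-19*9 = -171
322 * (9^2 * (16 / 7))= 59616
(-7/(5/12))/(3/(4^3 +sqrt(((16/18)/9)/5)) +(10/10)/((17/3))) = -999367712/13285985- 145656 *sqrt(10)/13285985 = -75.25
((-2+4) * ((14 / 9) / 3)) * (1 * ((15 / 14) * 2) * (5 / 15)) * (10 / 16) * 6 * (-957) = -7975 / 3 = -2658.33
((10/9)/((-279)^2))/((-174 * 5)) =-1/60949503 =-0.00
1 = 1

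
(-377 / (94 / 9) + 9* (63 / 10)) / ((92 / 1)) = 2421 / 10810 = 0.22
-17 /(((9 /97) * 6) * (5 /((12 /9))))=-3298 /405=-8.14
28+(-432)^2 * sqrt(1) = 186652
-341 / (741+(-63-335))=-341 / 343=-0.99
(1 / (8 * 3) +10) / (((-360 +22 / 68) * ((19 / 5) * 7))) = -20485 / 19517484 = -0.00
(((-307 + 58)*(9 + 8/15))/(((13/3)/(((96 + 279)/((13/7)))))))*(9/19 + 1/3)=-22048950/247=-89267.00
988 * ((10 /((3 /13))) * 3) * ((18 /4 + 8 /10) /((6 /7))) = 2382562 /3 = 794187.33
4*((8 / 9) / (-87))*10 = -320 / 783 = -0.41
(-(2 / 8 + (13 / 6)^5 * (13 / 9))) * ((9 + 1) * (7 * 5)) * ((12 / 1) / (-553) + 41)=-2744419890125 / 2764368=-992783.84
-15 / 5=-3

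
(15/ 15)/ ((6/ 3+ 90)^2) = 1/ 8464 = 0.00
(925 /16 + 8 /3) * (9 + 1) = 14515 /24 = 604.79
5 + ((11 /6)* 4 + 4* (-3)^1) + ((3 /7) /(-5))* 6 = -19 /105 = -0.18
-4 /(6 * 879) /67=-2 /176679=-0.00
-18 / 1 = -18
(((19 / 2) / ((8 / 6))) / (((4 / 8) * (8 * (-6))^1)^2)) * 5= 95 / 1536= 0.06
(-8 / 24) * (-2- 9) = 11 / 3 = 3.67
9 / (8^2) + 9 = 585 / 64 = 9.14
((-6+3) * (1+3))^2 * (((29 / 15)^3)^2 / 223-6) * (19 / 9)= -4452333210416 / 2540109375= -1752.81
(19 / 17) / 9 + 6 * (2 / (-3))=-593 / 153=-3.88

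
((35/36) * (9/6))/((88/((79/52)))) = 2765/109824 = 0.03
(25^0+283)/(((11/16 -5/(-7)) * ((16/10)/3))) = 59640/157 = 379.87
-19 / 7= -2.71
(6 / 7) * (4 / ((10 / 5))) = 12 / 7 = 1.71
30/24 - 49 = -191/4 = -47.75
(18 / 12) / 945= 1 / 630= 0.00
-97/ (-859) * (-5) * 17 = -8245/ 859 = -9.60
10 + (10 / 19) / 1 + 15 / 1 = 485 / 19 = 25.53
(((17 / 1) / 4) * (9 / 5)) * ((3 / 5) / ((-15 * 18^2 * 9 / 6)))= -17 / 27000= -0.00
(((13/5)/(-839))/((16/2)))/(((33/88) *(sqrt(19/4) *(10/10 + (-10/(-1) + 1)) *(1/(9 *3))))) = -39 *sqrt(19)/159410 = -0.00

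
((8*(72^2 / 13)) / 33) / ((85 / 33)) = 41472 / 1105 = 37.53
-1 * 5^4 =-625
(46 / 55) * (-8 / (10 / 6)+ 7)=46 / 25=1.84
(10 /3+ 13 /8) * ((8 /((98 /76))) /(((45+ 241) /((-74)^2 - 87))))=1740647 /3003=579.64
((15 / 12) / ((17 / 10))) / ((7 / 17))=25 / 14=1.79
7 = 7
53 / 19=2.79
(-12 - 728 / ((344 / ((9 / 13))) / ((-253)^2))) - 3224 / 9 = -36436379 / 387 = -94150.85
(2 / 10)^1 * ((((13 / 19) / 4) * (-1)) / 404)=-13 / 153520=-0.00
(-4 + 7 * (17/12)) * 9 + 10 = 253/4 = 63.25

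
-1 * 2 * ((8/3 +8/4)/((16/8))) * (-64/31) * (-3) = -896/31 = -28.90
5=5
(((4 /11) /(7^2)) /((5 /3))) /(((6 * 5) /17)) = 34 /13475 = 0.00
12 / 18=2 / 3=0.67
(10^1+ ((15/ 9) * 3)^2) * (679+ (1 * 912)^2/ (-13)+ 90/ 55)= -316814855/ 143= -2215488.50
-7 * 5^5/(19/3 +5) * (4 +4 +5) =-853125/34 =-25091.91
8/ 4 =2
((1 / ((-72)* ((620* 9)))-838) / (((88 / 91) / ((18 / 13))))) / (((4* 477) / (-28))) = 16497069169 / 936904320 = 17.61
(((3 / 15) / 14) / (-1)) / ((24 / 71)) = -71 / 1680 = -0.04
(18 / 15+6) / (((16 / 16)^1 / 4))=144 / 5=28.80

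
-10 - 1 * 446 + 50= -406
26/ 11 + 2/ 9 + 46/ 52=8933/ 2574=3.47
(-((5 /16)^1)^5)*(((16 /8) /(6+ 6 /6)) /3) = -3125 /11010048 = -0.00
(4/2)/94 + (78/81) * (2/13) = 0.17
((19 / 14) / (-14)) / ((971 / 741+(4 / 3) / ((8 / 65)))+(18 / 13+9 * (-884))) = 4693 / 384510938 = 0.00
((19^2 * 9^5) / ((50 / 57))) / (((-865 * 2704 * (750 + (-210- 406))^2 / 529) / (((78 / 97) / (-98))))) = 1928286370251 / 767762432528000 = 0.00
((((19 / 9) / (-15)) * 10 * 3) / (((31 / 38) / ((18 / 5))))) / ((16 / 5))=-361 / 62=-5.82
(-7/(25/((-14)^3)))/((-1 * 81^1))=-19208/2025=-9.49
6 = 6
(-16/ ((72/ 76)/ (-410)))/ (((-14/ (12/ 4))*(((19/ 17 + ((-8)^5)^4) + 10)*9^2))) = -529720/ 33339031148716194326481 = -0.00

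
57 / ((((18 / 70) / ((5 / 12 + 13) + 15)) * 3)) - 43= 222121 / 108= 2056.68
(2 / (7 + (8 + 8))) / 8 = 1 / 92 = 0.01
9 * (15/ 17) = 135/ 17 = 7.94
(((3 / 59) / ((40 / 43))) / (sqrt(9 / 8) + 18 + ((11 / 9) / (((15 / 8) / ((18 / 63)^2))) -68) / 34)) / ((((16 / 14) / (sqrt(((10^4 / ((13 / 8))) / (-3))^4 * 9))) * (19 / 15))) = 146183292404352000000000 / 4885988228076601087 -6851671622145000000000 * sqrt(2) / 4885988228076601087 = 27935.71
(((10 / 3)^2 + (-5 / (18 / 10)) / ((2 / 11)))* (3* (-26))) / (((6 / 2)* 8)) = 325 / 24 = 13.54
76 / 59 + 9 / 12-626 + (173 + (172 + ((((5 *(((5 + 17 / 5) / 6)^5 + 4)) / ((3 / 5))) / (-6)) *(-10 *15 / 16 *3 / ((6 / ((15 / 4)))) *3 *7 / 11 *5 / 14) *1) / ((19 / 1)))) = -854672265 / 3156736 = -270.75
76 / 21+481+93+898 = 30988 / 21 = 1475.62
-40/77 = -0.52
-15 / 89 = -0.17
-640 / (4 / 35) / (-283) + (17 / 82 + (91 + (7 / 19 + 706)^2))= 4180869778923 / 8377366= 499067.34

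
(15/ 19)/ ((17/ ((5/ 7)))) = 0.03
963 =963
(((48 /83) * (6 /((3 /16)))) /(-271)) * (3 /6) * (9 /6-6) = 3456 /22493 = 0.15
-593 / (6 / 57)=-11267 / 2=-5633.50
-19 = -19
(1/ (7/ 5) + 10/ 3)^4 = 52200625/ 194481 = 268.41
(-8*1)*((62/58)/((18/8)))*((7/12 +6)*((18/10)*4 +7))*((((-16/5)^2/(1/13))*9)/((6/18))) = -4629354496/3625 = -1277063.31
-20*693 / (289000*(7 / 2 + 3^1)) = -0.01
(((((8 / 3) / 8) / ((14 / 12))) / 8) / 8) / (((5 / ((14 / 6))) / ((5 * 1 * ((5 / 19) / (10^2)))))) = 1 / 36480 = 0.00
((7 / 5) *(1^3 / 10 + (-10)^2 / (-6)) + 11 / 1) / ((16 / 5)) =-1829 / 480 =-3.81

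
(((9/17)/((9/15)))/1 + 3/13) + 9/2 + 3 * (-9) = -9453/442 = -21.39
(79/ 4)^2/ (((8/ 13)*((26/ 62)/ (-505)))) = -97702855/ 128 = -763303.55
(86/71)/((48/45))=645/568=1.14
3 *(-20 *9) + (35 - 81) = -586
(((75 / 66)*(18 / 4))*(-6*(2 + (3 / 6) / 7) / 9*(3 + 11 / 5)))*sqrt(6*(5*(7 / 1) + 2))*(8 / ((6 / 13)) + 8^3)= -1496690*sqrt(222) / 77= -289612.71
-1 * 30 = -30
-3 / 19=-0.16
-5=-5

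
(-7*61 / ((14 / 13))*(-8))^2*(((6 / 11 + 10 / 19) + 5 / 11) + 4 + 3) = 1629976608 / 19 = 85788242.53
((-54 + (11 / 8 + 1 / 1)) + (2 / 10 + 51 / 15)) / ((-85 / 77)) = 8701 / 200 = 43.50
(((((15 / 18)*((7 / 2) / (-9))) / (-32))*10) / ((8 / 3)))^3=0.00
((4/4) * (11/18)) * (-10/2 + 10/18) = -220/81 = -2.72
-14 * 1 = -14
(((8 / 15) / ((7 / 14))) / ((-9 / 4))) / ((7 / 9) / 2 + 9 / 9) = -128 / 375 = -0.34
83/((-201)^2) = 83/40401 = 0.00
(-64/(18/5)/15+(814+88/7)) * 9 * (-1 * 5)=-779990/21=-37142.38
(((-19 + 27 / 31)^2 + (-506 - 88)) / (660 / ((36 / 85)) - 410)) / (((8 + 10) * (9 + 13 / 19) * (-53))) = 484481 / 19371246024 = 0.00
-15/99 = -5/33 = -0.15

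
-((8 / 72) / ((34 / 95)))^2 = -9025 / 93636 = -0.10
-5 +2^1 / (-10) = -5.20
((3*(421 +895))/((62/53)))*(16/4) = 418488/31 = 13499.61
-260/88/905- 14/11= -1.28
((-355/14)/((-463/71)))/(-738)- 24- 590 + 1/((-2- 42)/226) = -32579775073/52620876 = -619.14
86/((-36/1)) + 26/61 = -2155/1098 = -1.96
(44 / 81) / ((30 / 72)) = 176 / 135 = 1.30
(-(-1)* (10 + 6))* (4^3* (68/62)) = 34816/31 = 1123.10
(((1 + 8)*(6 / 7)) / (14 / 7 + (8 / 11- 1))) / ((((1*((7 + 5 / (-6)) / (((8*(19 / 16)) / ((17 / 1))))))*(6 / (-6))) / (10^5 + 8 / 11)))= -25457328 / 629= -40472.70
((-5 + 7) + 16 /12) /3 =10 /9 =1.11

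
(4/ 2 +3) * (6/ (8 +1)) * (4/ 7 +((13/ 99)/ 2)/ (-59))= 233185/ 122661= 1.90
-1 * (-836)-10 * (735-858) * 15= 19286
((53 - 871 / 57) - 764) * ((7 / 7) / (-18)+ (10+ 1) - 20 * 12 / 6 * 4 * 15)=890119097 / 513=1735124.95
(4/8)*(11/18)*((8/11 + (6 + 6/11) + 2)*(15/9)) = 85/18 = 4.72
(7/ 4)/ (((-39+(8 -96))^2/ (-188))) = -329/ 16129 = -0.02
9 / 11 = 0.82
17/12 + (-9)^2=989/12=82.42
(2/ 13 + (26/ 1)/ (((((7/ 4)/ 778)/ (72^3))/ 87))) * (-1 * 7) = -34156473901070/ 13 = -2627421069313.08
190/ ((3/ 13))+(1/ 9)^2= 66691/ 81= 823.35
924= 924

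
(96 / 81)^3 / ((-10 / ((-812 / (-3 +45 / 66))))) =-292683776 / 5019165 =-58.31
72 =72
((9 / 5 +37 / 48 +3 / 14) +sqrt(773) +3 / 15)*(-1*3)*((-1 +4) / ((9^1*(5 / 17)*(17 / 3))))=-3*sqrt(773) / 5- 1003 / 560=-18.47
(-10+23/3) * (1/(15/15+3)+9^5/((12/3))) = -206675/6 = -34445.83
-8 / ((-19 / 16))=128 / 19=6.74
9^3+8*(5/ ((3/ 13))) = 2707/ 3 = 902.33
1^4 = 1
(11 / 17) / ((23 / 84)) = 924 / 391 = 2.36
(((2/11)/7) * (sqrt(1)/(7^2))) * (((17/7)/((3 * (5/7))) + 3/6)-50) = -1451/56595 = -0.03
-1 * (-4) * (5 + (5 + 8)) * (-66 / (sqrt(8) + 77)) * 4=-1463616 / 5921 + 38016 * sqrt(2) / 5921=-238.11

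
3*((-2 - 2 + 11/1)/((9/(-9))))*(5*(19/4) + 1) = -2079/4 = -519.75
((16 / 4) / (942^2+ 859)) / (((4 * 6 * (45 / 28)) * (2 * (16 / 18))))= 1 / 15226680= 0.00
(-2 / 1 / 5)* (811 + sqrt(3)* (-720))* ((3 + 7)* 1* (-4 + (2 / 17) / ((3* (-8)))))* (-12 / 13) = 6448.41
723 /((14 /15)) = 10845 /14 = 774.64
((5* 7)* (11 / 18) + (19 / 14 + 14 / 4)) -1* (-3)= 3685 / 126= 29.25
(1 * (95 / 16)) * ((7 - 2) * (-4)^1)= -118.75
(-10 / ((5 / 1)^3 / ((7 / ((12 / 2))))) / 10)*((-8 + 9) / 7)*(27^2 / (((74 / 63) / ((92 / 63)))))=-5589 / 4625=-1.21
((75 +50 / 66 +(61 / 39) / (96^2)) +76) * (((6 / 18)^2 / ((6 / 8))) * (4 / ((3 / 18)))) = 599999135 / 1111968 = 539.58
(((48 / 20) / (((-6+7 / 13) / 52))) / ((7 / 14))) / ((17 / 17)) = -16224 / 355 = -45.70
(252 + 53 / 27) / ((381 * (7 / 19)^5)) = 16978610843 / 172893609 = 98.20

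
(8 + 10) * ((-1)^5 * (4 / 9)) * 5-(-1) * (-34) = -74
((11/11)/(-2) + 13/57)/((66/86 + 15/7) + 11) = -9331/477318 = -0.02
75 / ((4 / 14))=525 / 2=262.50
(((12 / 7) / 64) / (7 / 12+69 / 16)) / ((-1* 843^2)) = -1 / 129890845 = -0.00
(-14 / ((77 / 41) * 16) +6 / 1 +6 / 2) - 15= -569 / 88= -6.47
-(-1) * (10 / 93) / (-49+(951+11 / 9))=30 / 251999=0.00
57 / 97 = 0.59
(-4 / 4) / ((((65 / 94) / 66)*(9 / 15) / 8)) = -1272.62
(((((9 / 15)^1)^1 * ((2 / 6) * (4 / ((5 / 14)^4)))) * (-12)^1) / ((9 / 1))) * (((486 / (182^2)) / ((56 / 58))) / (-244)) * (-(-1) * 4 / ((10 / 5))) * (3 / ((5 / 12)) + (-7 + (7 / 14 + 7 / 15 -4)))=-745416 / 32215625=-0.02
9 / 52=0.17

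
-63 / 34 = -1.85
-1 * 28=-28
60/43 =1.40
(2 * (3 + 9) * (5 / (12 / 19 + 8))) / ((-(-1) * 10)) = 57 / 41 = 1.39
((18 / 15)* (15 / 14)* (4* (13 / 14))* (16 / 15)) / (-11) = -1248 / 2695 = -0.46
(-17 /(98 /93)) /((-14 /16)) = 6324 /343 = 18.44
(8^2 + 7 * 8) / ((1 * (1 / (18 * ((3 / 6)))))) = 1080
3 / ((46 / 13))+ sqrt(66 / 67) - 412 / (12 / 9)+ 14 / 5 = -304.36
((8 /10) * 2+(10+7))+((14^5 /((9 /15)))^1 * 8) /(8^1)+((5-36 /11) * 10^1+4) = 147908179 /165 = 896413.21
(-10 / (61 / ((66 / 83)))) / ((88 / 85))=-1275 / 10126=-0.13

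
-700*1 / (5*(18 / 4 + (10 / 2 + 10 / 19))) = -5320 / 381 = -13.96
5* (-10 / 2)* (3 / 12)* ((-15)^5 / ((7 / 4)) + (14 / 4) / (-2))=303751225 / 112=2712064.51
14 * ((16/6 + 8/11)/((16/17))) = 1666/33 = 50.48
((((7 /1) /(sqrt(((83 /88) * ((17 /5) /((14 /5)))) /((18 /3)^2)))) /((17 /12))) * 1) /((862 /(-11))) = -11088 * sqrt(108647) /10338397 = -0.35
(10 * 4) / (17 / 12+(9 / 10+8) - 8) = 2400 / 139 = 17.27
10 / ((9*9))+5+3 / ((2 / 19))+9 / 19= 34.10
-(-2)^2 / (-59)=4 / 59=0.07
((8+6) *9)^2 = 15876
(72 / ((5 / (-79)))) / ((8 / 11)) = -7821 / 5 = -1564.20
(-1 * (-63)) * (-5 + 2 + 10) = 441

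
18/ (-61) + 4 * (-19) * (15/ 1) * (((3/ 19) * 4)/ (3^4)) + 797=432511/ 549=787.82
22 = 22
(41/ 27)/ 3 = 41/ 81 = 0.51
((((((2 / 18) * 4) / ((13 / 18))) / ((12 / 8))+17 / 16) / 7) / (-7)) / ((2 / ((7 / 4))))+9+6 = 523241 / 34944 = 14.97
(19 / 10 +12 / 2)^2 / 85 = 6241 / 8500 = 0.73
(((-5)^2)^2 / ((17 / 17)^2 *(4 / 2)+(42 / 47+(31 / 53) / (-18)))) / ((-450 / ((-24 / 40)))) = 37365 / 128287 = 0.29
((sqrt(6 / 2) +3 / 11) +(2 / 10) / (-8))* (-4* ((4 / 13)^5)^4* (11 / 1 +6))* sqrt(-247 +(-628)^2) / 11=-224300372066304* sqrt(131379) / 209054601523688793826811 - 3056092569403392* sqrt(43793) / 11498003083802883660474605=-0.00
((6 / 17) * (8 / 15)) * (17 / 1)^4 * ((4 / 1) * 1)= 314432 / 5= 62886.40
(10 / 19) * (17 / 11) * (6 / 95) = 0.05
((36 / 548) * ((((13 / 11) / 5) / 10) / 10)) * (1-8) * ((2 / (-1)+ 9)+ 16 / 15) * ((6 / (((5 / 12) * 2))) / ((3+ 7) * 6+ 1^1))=-0.00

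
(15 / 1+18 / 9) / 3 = 17 / 3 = 5.67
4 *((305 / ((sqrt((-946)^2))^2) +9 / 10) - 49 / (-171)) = 908153057 / 191288295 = 4.75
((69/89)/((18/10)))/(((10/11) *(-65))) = -253/34710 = -0.01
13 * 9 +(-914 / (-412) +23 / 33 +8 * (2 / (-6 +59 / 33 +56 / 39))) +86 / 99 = 931257115 / 8096418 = 115.02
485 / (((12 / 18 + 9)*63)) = 485 / 609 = 0.80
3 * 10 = 30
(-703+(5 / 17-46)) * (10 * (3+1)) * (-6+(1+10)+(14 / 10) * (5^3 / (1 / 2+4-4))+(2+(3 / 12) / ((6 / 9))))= -181946760 / 17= -10702750.59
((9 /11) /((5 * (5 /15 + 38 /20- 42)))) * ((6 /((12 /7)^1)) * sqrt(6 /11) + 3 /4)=-189 * sqrt(66) /144353- 81 /26246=-0.01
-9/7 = -1.29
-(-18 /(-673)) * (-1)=18 /673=0.03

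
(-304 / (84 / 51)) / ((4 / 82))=-26486 / 7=-3783.71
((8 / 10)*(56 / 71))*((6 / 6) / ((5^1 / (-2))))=-448 / 1775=-0.25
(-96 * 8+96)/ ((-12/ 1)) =56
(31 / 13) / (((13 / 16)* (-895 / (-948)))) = 470208 / 151255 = 3.11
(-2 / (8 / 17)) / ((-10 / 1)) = 17 / 40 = 0.42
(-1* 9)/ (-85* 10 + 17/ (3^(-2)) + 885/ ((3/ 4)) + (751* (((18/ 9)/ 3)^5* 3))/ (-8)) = -0.02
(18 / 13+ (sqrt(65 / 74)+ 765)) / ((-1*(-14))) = sqrt(4810) / 1036+ 9963 / 182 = 54.81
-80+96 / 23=-1744 / 23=-75.83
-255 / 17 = -15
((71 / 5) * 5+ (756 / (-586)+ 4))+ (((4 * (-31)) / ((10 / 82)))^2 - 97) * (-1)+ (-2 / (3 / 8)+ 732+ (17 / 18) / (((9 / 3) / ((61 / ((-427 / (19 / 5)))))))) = -2860180612319 / 2768850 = -1032985.03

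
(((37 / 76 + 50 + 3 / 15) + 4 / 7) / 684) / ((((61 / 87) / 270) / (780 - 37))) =26440819281 / 1233176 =21441.24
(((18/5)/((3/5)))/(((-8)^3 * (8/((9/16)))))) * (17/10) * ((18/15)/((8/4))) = -1377/1638400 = -0.00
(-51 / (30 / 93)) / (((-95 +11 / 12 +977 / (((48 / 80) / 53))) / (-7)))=66402 / 5172455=0.01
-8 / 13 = -0.62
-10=-10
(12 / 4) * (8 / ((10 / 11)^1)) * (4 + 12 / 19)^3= 89954304 / 34295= 2622.96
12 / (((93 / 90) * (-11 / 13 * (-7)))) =4680 / 2387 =1.96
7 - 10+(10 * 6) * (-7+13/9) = -1009/3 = -336.33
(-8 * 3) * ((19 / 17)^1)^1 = -456 / 17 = -26.82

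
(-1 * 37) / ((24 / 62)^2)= -35557 / 144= -246.92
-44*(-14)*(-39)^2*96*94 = 8454910464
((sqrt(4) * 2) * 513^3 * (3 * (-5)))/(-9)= 900037980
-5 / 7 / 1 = -5 / 7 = -0.71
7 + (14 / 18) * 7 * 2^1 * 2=259 / 9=28.78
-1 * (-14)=14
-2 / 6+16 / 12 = 1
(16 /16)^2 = 1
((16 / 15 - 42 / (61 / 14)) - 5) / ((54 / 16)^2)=-1.19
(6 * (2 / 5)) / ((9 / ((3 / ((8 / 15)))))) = 3 / 2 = 1.50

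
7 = 7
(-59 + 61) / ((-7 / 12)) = -24 / 7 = -3.43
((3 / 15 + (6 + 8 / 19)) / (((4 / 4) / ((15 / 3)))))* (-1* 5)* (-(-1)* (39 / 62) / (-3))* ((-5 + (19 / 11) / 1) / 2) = -367965 / 6479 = -56.79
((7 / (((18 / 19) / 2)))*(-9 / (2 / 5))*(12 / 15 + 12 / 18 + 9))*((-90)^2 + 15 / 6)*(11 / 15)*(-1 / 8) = 744428531 / 288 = 2584821.29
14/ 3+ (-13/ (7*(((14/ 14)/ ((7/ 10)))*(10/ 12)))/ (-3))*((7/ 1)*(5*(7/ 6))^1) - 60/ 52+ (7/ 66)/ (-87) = 4617776/ 186615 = 24.74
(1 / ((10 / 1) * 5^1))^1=1 / 50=0.02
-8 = -8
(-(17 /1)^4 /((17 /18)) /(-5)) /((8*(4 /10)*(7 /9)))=397953 /56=7106.30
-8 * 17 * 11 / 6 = -748 / 3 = -249.33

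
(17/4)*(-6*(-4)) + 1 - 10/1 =93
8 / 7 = 1.14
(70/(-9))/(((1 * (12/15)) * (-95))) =35/342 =0.10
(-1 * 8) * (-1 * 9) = 72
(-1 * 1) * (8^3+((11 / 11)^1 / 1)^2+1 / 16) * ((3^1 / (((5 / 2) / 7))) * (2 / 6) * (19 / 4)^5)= -142284076837 / 40960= -3473732.34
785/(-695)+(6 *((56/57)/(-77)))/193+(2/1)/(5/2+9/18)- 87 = -1471177736/16820529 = -87.46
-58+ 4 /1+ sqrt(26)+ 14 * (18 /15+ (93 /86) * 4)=sqrt(26)+ 5022 /215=28.46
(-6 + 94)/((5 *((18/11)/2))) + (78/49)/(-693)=3651874/169785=21.51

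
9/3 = 3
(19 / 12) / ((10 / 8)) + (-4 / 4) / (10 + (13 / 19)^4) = 23348834 / 19976565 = 1.17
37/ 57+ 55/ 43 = 4726/ 2451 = 1.93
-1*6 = -6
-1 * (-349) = 349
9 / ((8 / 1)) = 9 / 8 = 1.12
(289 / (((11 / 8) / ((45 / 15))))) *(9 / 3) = 20808 / 11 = 1891.64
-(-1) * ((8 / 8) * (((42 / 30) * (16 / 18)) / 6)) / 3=28 / 405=0.07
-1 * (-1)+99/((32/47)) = 4685/32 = 146.41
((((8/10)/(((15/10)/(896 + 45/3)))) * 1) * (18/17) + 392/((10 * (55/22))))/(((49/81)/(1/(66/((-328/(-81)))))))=36949856/687225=53.77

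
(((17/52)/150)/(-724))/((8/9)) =-51/15059200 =-0.00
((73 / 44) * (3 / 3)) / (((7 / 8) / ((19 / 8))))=1387 / 308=4.50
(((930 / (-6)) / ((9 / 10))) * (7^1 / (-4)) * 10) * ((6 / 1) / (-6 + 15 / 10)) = -108500 / 27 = -4018.52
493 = 493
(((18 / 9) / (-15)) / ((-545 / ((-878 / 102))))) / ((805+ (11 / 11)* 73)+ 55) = -878 / 388991025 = -0.00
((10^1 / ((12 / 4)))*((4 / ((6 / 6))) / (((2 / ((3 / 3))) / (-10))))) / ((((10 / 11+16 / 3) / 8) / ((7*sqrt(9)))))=-184800 / 103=-1794.17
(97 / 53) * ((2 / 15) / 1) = 194 / 795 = 0.24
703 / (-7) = -703 / 7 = -100.43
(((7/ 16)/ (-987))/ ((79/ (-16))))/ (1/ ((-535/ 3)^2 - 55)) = 285730/ 100251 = 2.85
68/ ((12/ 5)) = 85/ 3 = 28.33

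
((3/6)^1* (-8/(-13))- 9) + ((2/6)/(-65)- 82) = -17686/195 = -90.70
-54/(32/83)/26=-2241/416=-5.39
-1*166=-166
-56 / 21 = -8 / 3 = -2.67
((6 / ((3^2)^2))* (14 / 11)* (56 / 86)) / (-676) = -196 / 2158299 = -0.00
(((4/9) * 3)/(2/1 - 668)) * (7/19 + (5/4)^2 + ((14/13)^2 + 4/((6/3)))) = -261539/25662312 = -0.01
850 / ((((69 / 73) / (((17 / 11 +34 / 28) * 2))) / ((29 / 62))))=382383125 / 164703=2321.65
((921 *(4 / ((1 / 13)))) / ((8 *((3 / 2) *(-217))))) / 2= -3991 / 434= -9.20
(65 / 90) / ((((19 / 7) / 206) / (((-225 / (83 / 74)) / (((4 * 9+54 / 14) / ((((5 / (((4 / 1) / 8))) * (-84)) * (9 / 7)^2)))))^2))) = 336753481428000000 / 125786251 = 2677188315.50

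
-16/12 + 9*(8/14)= 80/21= 3.81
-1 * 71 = -71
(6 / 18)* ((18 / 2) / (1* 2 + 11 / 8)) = 8 / 9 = 0.89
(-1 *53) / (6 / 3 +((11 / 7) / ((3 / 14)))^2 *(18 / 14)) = -0.74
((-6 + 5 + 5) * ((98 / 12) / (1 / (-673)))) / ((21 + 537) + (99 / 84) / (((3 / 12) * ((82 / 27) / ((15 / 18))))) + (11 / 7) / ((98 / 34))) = -3710044408 / 94476147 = -39.27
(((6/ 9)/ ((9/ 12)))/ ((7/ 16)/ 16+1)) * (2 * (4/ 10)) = 8192/ 11835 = 0.69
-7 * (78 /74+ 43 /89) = -35434 /3293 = -10.76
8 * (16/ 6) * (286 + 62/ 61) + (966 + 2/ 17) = 7351432/ 1037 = 7089.13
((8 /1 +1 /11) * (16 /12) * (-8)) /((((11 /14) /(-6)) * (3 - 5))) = -39872 /121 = -329.52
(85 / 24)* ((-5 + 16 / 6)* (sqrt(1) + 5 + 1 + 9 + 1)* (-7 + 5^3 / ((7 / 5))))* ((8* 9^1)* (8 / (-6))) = 1109760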